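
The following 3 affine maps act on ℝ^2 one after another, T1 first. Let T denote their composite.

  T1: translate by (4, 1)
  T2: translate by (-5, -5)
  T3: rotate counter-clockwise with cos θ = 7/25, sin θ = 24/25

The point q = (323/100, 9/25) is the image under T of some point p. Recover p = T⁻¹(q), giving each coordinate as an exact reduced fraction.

T1 = [1 0 4; 0 1 1; 0 0 1]
T2·T1 = [1 0 -1; 0 1 -4; 0 0 1]
T3·…·T1 = [7/25 -24/25 89/25; 24/25 7/25 -52/25; 0 0 1]
det M = 1; M⁻¹ = [7/25 24/25 1; -24/25 7/25 4; 0 0 1]
M⁻¹ · (323/100, 9/25)ᵀ = (9/4, 1)ᵀ

p = (9/4, 1)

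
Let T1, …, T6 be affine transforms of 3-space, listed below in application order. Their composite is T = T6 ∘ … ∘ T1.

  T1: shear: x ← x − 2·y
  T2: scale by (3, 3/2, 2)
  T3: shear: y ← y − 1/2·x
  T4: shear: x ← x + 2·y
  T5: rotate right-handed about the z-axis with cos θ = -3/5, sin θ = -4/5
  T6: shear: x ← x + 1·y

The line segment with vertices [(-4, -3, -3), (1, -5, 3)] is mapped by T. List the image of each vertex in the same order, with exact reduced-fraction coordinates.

image vertices: (111/10, 117/10, -6), (81/5, 132/5, 6)

T1 shear: x ← x − 2·y: (-4, -3, -3) → (2, -3, -3); (1, -5, 3) → (11, -5, 3)
T2 scale by (3, 3/2, 2): (2, -3, -3) → (6, -9/2, -6); (11, -5, 3) → (33, -15/2, 6)
T3 shear: y ← y − 1/2·x: (6, -9/2, -6) → (6, -15/2, -6); (33, -15/2, 6) → (33, -24, 6)
T4 shear: x ← x + 2·y: (6, -15/2, -6) → (-9, -15/2, -6); (33, -24, 6) → (-15, -24, 6)
T5 rotate right-handed about the z-axis with cos θ = -3/5, sin θ = -4/5: (-9, -15/2, -6) → (-3/5, 117/10, -6); (-15, -24, 6) → (-51/5, 132/5, 6)
T6 shear: x ← x + 1·y: (-3/5, 117/10, -6) → (111/10, 117/10, -6); (-51/5, 132/5, 6) → (81/5, 132/5, 6)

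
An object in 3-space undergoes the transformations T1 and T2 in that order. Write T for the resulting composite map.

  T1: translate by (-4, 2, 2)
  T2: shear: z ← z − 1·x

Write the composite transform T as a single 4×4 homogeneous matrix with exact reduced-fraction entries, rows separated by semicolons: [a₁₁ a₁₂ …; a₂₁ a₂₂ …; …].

T = [1 0 0 -4; 0 1 0 2; -1 0 1 6; 0 0 0 1]

T1 = [1 0 0 -4; 0 1 0 2; 0 0 1 2; 0 0 0 1]
T2·T1 = [1 0 0 -4; 0 1 0 2; -1 0 1 6; 0 0 0 1]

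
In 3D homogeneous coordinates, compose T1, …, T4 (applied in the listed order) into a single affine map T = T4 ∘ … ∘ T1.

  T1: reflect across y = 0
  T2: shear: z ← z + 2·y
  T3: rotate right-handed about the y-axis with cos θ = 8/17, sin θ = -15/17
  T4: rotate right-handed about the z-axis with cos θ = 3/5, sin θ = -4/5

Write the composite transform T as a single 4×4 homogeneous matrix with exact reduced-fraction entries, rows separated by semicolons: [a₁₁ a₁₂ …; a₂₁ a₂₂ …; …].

T1 = [1 0 0 0; 0 -1 0 0; 0 0 1 0; 0 0 0 1]
T2·T1 = [1 0 0 0; 0 -1 0 0; 0 -2 1 0; 0 0 0 1]
T3·…·T1 = [8/17 30/17 -15/17 0; 0 -1 0 0; 15/17 -16/17 8/17 0; 0 0 0 1]
T4·…·T1 = [24/85 22/85 -9/17 0; -32/85 -171/85 12/17 0; 15/17 -16/17 8/17 0; 0 0 0 1]

T = [24/85 22/85 -9/17 0; -32/85 -171/85 12/17 0; 15/17 -16/17 8/17 0; 0 0 0 1]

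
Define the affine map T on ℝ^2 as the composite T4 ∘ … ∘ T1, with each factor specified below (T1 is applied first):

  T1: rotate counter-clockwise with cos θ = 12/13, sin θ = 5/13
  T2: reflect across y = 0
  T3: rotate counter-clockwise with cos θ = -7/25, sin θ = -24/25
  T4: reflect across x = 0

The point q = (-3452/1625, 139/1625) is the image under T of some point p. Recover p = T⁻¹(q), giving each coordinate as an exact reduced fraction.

p = (-7/5, -8/5)

T1 = [12/13 -5/13 0; 5/13 12/13 0; 0 0 1]
T2·T1 = [12/13 -5/13 0; -5/13 -12/13 0; 0 0 1]
T3·…·T1 = [-204/325 -253/325 0; -253/325 204/325 0; 0 0 1]
T4·…·T1 = [204/325 253/325 0; -253/325 204/325 0; 0 0 1]
det M = 1; M⁻¹ = [204/325 -253/325 0; 253/325 204/325 0; 0 0 1]
M⁻¹ · (-3452/1625, 139/1625)ᵀ = (-7/5, -8/5)ᵀ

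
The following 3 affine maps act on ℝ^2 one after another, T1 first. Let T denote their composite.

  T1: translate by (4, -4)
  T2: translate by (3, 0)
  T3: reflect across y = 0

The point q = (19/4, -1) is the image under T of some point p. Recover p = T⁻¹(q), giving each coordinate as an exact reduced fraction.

T1 = [1 0 4; 0 1 -4; 0 0 1]
T2·T1 = [1 0 7; 0 1 -4; 0 0 1]
T3·…·T1 = [1 0 7; 0 -1 4; 0 0 1]
det M = -1; M⁻¹ = [1 0 -7; 0 -1 4; 0 0 1]
M⁻¹ · (19/4, -1)ᵀ = (-9/4, 5)ᵀ

p = (-9/4, 5)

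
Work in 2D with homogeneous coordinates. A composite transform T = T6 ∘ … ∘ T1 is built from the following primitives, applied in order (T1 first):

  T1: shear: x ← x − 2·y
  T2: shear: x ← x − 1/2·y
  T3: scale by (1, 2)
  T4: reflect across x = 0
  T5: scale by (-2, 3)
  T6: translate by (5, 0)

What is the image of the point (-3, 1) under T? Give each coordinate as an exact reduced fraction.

T1 shear: x ← x − 2·y: (-3, 1) → (-5, 1)
T2 shear: x ← x − 1/2·y: (-5, 1) → (-11/2, 1)
T3 scale by (1, 2): (-11/2, 1) → (-11/2, 2)
T4 reflect across x = 0: (-11/2, 2) → (11/2, 2)
T5 scale by (-2, 3): (11/2, 2) → (-11, 6)
T6 translate by (5, 0): (-11, 6) → (-6, 6)

T(p) = (-6, 6)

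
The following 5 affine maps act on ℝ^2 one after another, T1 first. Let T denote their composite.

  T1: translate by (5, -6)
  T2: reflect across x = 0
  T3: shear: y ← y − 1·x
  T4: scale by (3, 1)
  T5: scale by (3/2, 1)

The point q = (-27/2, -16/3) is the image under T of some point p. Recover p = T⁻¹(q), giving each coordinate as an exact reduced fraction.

p = (-2, -7/3)

T1 = [1 0 5; 0 1 -6; 0 0 1]
T2·T1 = [-1 0 -5; 0 1 -6; 0 0 1]
T3·…·T1 = [-1 0 -5; 1 1 -1; 0 0 1]
T4·…·T1 = [-3 0 -15; 1 1 -1; 0 0 1]
T5·…·T1 = [-9/2 0 -45/2; 1 1 -1; 0 0 1]
det M = -9/2; M⁻¹ = [-2/9 0 -5; 2/9 1 6; 0 0 1]
M⁻¹ · (-27/2, -16/3)ᵀ = (-2, -7/3)ᵀ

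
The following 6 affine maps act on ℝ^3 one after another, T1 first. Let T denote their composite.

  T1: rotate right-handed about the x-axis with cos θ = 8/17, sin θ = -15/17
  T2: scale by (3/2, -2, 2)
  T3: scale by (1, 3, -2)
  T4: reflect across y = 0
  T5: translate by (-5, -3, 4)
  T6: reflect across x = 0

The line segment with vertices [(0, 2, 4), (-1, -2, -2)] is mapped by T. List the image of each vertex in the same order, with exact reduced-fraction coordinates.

image vertices: (5, 405/17, 60/17), (13/2, -327/17, 12/17)

T1 rotate right-handed about the x-axis with cos θ = 8/17, sin θ = -15/17: (0, 2, 4) → (0, 76/17, 2/17); (-1, -2, -2) → (-1, -46/17, 14/17)
T2 scale by (3/2, -2, 2): (0, 76/17, 2/17) → (0, -152/17, 4/17); (-1, -46/17, 14/17) → (-3/2, 92/17, 28/17)
T3 scale by (1, 3, -2): (0, -152/17, 4/17) → (0, -456/17, -8/17); (-3/2, 92/17, 28/17) → (-3/2, 276/17, -56/17)
T4 reflect across y = 0: (0, -456/17, -8/17) → (0, 456/17, -8/17); (-3/2, 276/17, -56/17) → (-3/2, -276/17, -56/17)
T5 translate by (-5, -3, 4): (0, 456/17, -8/17) → (-5, 405/17, 60/17); (-3/2, -276/17, -56/17) → (-13/2, -327/17, 12/17)
T6 reflect across x = 0: (-5, 405/17, 60/17) → (5, 405/17, 60/17); (-13/2, -327/17, 12/17) → (13/2, -327/17, 12/17)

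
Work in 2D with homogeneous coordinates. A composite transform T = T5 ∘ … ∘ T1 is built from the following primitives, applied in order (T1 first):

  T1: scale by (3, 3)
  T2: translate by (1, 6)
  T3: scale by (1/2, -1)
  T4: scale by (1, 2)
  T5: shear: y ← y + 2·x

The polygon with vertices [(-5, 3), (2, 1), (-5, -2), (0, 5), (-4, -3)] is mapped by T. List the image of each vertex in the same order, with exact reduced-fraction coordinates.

T1 scale by (3, 3): (-5, 3) → (-15, 9); (2, 1) → (6, 3); (-5, -2) → (-15, -6); (0, 5) → (0, 15); (-4, -3) → (-12, -9)
T2 translate by (1, 6): (-15, 9) → (-14, 15); (6, 3) → (7, 9); (-15, -6) → (-14, 0); (0, 15) → (1, 21); (-12, -9) → (-11, -3)
T3 scale by (1/2, -1): (-14, 15) → (-7, -15); (7, 9) → (7/2, -9); (-14, 0) → (-7, 0); (1, 21) → (1/2, -21); (-11, -3) → (-11/2, 3)
T4 scale by (1, 2): (-7, -15) → (-7, -30); (7/2, -9) → (7/2, -18); (-7, 0) → (-7, 0); (1/2, -21) → (1/2, -42); (-11/2, 3) → (-11/2, 6)
T5 shear: y ← y + 2·x: (-7, -30) → (-7, -44); (7/2, -18) → (7/2, -11); (-7, 0) → (-7, -14); (1/2, -42) → (1/2, -41); (-11/2, 6) → (-11/2, -5)

image vertices: (-7, -44), (7/2, -11), (-7, -14), (1/2, -41), (-11/2, -5)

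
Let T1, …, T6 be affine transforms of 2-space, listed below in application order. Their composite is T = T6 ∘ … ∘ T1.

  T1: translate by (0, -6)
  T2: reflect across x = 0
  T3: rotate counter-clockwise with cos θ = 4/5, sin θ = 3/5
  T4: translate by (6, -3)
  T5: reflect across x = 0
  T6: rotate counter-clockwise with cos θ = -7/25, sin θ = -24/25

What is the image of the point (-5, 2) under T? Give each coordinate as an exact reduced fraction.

T1 translate by (0, -6): (-5, 2) → (-5, -4)
T2 reflect across x = 0: (-5, -4) → (5, -4)
T3 rotate counter-clockwise with cos θ = 4/5, sin θ = 3/5: (5, -4) → (32/5, -1/5)
T4 translate by (6, -3): (32/5, -1/5) → (62/5, -16/5)
T5 reflect across x = 0: (62/5, -16/5) → (-62/5, -16/5)
T6 rotate counter-clockwise with cos θ = -7/25, sin θ = -24/25: (-62/5, -16/5) → (2/5, 64/5)

T(p) = (2/5, 64/5)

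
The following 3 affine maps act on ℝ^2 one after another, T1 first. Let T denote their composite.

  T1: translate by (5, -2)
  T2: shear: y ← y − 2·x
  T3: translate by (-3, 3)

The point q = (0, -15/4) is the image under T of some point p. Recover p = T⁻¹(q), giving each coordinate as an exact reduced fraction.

p = (-2, 5/4)

T1 = [1 0 5; 0 1 -2; 0 0 1]
T2·T1 = [1 0 5; -2 1 -12; 0 0 1]
T3·…·T1 = [1 0 2; -2 1 -9; 0 0 1]
det M = 1; M⁻¹ = [1 0 -2; 2 1 5; 0 0 1]
M⁻¹ · (0, -15/4)ᵀ = (-2, 5/4)ᵀ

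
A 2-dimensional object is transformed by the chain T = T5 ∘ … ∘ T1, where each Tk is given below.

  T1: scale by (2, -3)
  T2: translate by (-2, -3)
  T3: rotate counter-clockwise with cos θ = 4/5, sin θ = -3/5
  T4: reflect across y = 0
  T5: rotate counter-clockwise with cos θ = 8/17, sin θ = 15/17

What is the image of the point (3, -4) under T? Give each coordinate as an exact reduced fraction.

T(p) = (704/85, 453/85)

T1 scale by (2, -3): (3, -4) → (6, 12)
T2 translate by (-2, -3): (6, 12) → (4, 9)
T3 rotate counter-clockwise with cos θ = 4/5, sin θ = -3/5: (4, 9) → (43/5, 24/5)
T4 reflect across y = 0: (43/5, 24/5) → (43/5, -24/5)
T5 rotate counter-clockwise with cos θ = 8/17, sin θ = 15/17: (43/5, -24/5) → (704/85, 453/85)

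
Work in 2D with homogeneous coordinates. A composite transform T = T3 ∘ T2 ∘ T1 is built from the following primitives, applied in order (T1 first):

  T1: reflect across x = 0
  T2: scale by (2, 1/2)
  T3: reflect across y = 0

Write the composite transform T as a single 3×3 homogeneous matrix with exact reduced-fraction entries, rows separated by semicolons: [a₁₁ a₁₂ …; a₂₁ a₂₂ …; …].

T = [-2 0 0; 0 -1/2 0; 0 0 1]

T1 = [-1 0 0; 0 1 0; 0 0 1]
T2·T1 = [-2 0 0; 0 1/2 0; 0 0 1]
T3·…·T1 = [-2 0 0; 0 -1/2 0; 0 0 1]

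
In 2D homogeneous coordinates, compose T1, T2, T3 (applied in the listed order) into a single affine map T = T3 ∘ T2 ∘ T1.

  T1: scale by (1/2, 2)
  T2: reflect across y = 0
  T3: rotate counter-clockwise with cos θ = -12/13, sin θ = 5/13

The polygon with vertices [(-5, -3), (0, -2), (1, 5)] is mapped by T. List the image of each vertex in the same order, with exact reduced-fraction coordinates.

T1 scale by (1/2, 2): (-5, -3) → (-5/2, -6); (0, -2) → (0, -4); (1, 5) → (1/2, 10)
T2 reflect across y = 0: (-5/2, -6) → (-5/2, 6); (0, -4) → (0, 4); (1/2, 10) → (1/2, -10)
T3 rotate counter-clockwise with cos θ = -12/13, sin θ = 5/13: (-5/2, 6) → (0, -13/2); (0, 4) → (-20/13, -48/13); (1/2, -10) → (44/13, 245/26)

image vertices: (0, -13/2), (-20/13, -48/13), (44/13, 245/26)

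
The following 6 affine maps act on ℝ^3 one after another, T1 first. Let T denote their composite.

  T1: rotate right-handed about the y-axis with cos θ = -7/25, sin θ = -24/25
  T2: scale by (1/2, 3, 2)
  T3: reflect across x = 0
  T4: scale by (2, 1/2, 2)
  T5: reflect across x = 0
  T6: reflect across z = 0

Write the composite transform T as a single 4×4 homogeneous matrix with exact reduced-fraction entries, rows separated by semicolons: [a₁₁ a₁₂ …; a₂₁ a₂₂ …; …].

T = [-7/25 0 -24/25 0; 0 3/2 0 0; -96/25 0 28/25 0; 0 0 0 1]

T1 = [-7/25 0 -24/25 0; 0 1 0 0; 24/25 0 -7/25 0; 0 0 0 1]
T2·T1 = [-7/50 0 -12/25 0; 0 3 0 0; 48/25 0 -14/25 0; 0 0 0 1]
T3·…·T1 = [7/50 0 12/25 0; 0 3 0 0; 48/25 0 -14/25 0; 0 0 0 1]
T4·…·T1 = [7/25 0 24/25 0; 0 3/2 0 0; 96/25 0 -28/25 0; 0 0 0 1]
T5·…·T1 = [-7/25 0 -24/25 0; 0 3/2 0 0; 96/25 0 -28/25 0; 0 0 0 1]
T6·…·T1 = [-7/25 0 -24/25 0; 0 3/2 0 0; -96/25 0 28/25 0; 0 0 0 1]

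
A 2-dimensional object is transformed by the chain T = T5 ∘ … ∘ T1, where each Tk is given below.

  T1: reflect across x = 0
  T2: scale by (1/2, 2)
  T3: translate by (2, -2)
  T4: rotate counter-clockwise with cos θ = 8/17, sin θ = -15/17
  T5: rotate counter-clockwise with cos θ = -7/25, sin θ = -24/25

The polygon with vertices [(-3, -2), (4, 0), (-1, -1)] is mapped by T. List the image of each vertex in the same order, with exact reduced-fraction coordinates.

image vertices: (-1978/425, 4383/850), (-174/425, 832/425), (-1388/425, 2893/850)

T1 reflect across x = 0: (-3, -2) → (3, -2); (4, 0) → (-4, 0); (-1, -1) → (1, -1)
T2 scale by (1/2, 2): (3, -2) → (3/2, -4); (-4, 0) → (-2, 0); (1, -1) → (1/2, -2)
T3 translate by (2, -2): (3/2, -4) → (7/2, -6); (-2, 0) → (0, -2); (1/2, -2) → (5/2, -4)
T4 rotate counter-clockwise with cos θ = 8/17, sin θ = -15/17: (7/2, -6) → (-62/17, -201/34); (0, -2) → (-30/17, -16/17); (5/2, -4) → (-40/17, -139/34)
T5 rotate counter-clockwise with cos θ = -7/25, sin θ = -24/25: (-62/17, -201/34) → (-1978/425, 4383/850); (-30/17, -16/17) → (-174/425, 832/425); (-40/17, -139/34) → (-1388/425, 2893/850)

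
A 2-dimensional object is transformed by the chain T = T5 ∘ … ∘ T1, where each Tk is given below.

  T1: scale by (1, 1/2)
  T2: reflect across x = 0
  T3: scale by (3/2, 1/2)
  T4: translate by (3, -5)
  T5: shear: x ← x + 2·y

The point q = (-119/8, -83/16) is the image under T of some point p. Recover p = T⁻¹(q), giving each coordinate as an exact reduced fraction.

p = (5, -3/4)

T1 = [1 0 0; 0 1/2 0; 0 0 1]
T2·T1 = [-1 0 0; 0 1/2 0; 0 0 1]
T3·…·T1 = [-3/2 0 0; 0 1/4 0; 0 0 1]
T4·…·T1 = [-3/2 0 3; 0 1/4 -5; 0 0 1]
T5·…·T1 = [-3/2 1/2 -7; 0 1/4 -5; 0 0 1]
det M = -3/8; M⁻¹ = [-2/3 4/3 2; 0 4 20; 0 0 1]
M⁻¹ · (-119/8, -83/16)ᵀ = (5, -3/4)ᵀ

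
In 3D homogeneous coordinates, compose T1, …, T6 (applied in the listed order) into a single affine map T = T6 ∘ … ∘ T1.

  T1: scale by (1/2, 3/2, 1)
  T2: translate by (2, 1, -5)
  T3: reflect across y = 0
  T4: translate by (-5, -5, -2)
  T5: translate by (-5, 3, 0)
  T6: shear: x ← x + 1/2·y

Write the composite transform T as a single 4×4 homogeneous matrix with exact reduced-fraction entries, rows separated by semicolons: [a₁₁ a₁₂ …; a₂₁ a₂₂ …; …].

T1 = [1/2 0 0 0; 0 3/2 0 0; 0 0 1 0; 0 0 0 1]
T2·T1 = [1/2 0 0 2; 0 3/2 0 1; 0 0 1 -5; 0 0 0 1]
T3·…·T1 = [1/2 0 0 2; 0 -3/2 0 -1; 0 0 1 -5; 0 0 0 1]
T4·…·T1 = [1/2 0 0 -3; 0 -3/2 0 -6; 0 0 1 -7; 0 0 0 1]
T5·…·T1 = [1/2 0 0 -8; 0 -3/2 0 -3; 0 0 1 -7; 0 0 0 1]
T6·…·T1 = [1/2 -3/4 0 -19/2; 0 -3/2 0 -3; 0 0 1 -7; 0 0 0 1]

T = [1/2 -3/4 0 -19/2; 0 -3/2 0 -3; 0 0 1 -7; 0 0 0 1]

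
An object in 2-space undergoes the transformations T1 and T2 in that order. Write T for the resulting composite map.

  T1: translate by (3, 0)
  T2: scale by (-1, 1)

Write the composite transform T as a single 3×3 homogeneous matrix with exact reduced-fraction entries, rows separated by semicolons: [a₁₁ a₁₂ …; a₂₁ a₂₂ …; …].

T1 = [1 0 3; 0 1 0; 0 0 1]
T2·T1 = [-1 0 -3; 0 1 0; 0 0 1]

T = [-1 0 -3; 0 1 0; 0 0 1]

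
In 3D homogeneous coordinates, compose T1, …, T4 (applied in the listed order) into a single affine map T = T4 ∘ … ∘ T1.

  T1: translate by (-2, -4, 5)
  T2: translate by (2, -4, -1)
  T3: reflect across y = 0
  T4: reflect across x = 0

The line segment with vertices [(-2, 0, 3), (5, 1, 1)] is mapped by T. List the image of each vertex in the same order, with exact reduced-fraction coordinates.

T1 translate by (-2, -4, 5): (-2, 0, 3) → (-4, -4, 8); (5, 1, 1) → (3, -3, 6)
T2 translate by (2, -4, -1): (-4, -4, 8) → (-2, -8, 7); (3, -3, 6) → (5, -7, 5)
T3 reflect across y = 0: (-2, -8, 7) → (-2, 8, 7); (5, -7, 5) → (5, 7, 5)
T4 reflect across x = 0: (-2, 8, 7) → (2, 8, 7); (5, 7, 5) → (-5, 7, 5)

image vertices: (2, 8, 7), (-5, 7, 5)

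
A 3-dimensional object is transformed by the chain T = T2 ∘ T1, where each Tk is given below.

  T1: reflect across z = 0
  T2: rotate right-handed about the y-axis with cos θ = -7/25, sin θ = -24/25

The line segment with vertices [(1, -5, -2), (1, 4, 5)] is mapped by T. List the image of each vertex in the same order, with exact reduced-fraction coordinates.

T1 reflect across z = 0: (1, -5, -2) → (1, -5, 2); (1, 4, 5) → (1, 4, -5)
T2 rotate right-handed about the y-axis with cos θ = -7/25, sin θ = -24/25: (1, -5, 2) → (-11/5, -5, 2/5); (1, 4, -5) → (113/25, 4, 59/25)

image vertices: (-11/5, -5, 2/5), (113/25, 4, 59/25)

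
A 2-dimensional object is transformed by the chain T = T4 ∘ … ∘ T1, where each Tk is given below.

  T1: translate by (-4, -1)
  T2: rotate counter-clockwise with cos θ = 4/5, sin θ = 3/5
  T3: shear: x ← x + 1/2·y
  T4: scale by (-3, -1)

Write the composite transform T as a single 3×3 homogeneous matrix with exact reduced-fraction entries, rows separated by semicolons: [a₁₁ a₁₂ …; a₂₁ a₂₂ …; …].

T1 = [1 0 -4; 0 1 -1; 0 0 1]
T2·T1 = [4/5 -3/5 -13/5; 3/5 4/5 -16/5; 0 0 1]
T3·…·T1 = [11/10 -1/5 -21/5; 3/5 4/5 -16/5; 0 0 1]
T4·…·T1 = [-33/10 3/5 63/5; -3/5 -4/5 16/5; 0 0 1]

T = [-33/10 3/5 63/5; -3/5 -4/5 16/5; 0 0 1]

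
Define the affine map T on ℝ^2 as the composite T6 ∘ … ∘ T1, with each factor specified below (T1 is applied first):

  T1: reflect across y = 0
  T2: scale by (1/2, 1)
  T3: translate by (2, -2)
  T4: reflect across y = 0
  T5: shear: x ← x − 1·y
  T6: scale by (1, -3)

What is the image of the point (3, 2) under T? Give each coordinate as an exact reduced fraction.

T1 reflect across y = 0: (3, 2) → (3, -2)
T2 scale by (1/2, 1): (3, -2) → (3/2, -2)
T3 translate by (2, -2): (3/2, -2) → (7/2, -4)
T4 reflect across y = 0: (7/2, -4) → (7/2, 4)
T5 shear: x ← x − 1·y: (7/2, 4) → (-1/2, 4)
T6 scale by (1, -3): (-1/2, 4) → (-1/2, -12)

T(p) = (-1/2, -12)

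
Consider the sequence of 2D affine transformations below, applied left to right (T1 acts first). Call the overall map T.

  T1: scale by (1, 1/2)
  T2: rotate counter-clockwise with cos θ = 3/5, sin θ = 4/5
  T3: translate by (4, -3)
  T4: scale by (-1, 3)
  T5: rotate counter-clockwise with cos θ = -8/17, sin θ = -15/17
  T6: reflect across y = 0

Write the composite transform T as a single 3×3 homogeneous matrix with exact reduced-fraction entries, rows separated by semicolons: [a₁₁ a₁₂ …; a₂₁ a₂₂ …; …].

T = [12/5 103/170 -103/17; 3/5 66/85 -132/17; 0 0 1]

T1 = [1 0 0; 0 1/2 0; 0 0 1]
T2·T1 = [3/5 -2/5 0; 4/5 3/10 0; 0 0 1]
T3·…·T1 = [3/5 -2/5 4; 4/5 3/10 -3; 0 0 1]
T4·…·T1 = [-3/5 2/5 -4; 12/5 9/10 -9; 0 0 1]
T5·…·T1 = [12/5 103/170 -103/17; -3/5 -66/85 132/17; 0 0 1]
T6·…·T1 = [12/5 103/170 -103/17; 3/5 66/85 -132/17; 0 0 1]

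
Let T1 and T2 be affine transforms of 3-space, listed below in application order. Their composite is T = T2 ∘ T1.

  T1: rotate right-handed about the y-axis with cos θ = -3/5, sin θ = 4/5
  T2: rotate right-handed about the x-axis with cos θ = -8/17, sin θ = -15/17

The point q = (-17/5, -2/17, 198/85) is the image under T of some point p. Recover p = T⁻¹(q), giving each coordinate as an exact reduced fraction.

T1 = [-3/5 0 4/5 0; 0 1 0 0; -4/5 0 -3/5 0; 0 0 0 1]
T2·T1 = [-3/5 0 4/5 0; -12/17 -8/17 -9/17 0; 32/85 -15/17 24/85 0; 0 0 0 1]
det M = 1; M⁻¹ = [-3/5 -12/17 32/85 0; 0 -8/17 -15/17 0; 4/5 -9/17 24/85 0; 0 0 0 1]
M⁻¹ · (-17/5, -2/17, 198/85)ᵀ = (3, -2, -2)ᵀ

p = (3, -2, -2)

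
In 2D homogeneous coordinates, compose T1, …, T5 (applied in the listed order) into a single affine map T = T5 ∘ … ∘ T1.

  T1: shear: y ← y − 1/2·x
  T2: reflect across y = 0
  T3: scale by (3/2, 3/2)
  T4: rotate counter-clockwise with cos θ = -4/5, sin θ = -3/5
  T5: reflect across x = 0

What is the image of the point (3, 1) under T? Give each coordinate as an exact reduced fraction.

T(p) = (63/20, -33/10)

T1 shear: y ← y − 1/2·x: (3, 1) → (3, -1/2)
T2 reflect across y = 0: (3, -1/2) → (3, 1/2)
T3 scale by (3/2, 3/2): (3, 1/2) → (9/2, 3/4)
T4 rotate counter-clockwise with cos θ = -4/5, sin θ = -3/5: (9/2, 3/4) → (-63/20, -33/10)
T5 reflect across x = 0: (-63/20, -33/10) → (63/20, -33/10)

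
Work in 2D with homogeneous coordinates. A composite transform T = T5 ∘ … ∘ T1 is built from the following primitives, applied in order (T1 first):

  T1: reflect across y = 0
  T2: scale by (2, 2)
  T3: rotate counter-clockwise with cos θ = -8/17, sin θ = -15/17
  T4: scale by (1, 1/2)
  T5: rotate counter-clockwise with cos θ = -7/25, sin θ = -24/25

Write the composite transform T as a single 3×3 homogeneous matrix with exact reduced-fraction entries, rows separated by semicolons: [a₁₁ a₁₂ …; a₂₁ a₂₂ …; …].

T1 = [1 0 0; 0 -1 0; 0 0 1]
T2·T1 = [2 0 0; 0 -2 0; 0 0 1]
T3·…·T1 = [-16/17 -30/17 0; -30/17 16/17 0; 0 0 1]
T4·…·T1 = [-16/17 -30/17 0; -15/17 8/17 0; 0 0 1]
T5·…·T1 = [-248/425 402/425 0; 489/425 664/425 0; 0 0 1]

T = [-248/425 402/425 0; 489/425 664/425 0; 0 0 1]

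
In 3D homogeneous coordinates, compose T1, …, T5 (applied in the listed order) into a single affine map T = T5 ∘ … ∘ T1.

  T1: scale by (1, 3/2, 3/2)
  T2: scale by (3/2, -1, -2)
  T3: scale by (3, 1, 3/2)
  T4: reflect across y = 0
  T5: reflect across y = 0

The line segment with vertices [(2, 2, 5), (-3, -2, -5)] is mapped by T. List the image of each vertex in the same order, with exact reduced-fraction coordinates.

T1 scale by (1, 3/2, 3/2): (2, 2, 5) → (2, 3, 15/2); (-3, -2, -5) → (-3, -3, -15/2)
T2 scale by (3/2, -1, -2): (2, 3, 15/2) → (3, -3, -15); (-3, -3, -15/2) → (-9/2, 3, 15)
T3 scale by (3, 1, 3/2): (3, -3, -15) → (9, -3, -45/2); (-9/2, 3, 15) → (-27/2, 3, 45/2)
T4 reflect across y = 0: (9, -3, -45/2) → (9, 3, -45/2); (-27/2, 3, 45/2) → (-27/2, -3, 45/2)
T5 reflect across y = 0: (9, 3, -45/2) → (9, -3, -45/2); (-27/2, -3, 45/2) → (-27/2, 3, 45/2)

image vertices: (9, -3, -45/2), (-27/2, 3, 45/2)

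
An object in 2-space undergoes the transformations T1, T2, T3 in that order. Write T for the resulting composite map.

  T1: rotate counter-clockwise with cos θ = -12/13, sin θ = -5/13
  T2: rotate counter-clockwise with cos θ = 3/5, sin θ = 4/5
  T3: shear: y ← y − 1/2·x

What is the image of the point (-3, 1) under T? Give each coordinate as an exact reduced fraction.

T1 rotate counter-clockwise with cos θ = -12/13, sin θ = -5/13: (-3, 1) → (41/13, 3/13)
T2 rotate counter-clockwise with cos θ = 3/5, sin θ = 4/5: (41/13, 3/13) → (111/65, 173/65)
T3 shear: y ← y − 1/2·x: (111/65, 173/65) → (111/65, 47/26)

T(p) = (111/65, 47/26)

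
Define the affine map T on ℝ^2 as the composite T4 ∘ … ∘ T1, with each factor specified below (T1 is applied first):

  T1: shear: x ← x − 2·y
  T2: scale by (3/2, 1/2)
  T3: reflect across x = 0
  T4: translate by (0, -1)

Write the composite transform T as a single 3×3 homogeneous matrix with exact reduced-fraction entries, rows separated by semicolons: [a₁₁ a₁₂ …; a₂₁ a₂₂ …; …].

T1 = [1 -2 0; 0 1 0; 0 0 1]
T2·T1 = [3/2 -3 0; 0 1/2 0; 0 0 1]
T3·…·T1 = [-3/2 3 0; 0 1/2 0; 0 0 1]
T4·…·T1 = [-3/2 3 0; 0 1/2 -1; 0 0 1]

T = [-3/2 3 0; 0 1/2 -1; 0 0 1]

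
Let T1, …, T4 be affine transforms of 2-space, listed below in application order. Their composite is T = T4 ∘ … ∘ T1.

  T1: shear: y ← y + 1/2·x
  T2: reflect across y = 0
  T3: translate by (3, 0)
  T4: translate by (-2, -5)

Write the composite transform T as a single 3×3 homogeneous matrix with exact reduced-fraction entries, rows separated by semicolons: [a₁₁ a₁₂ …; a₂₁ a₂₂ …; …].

T = [1 0 1; -1/2 -1 -5; 0 0 1]

T1 = [1 0 0; 1/2 1 0; 0 0 1]
T2·T1 = [1 0 0; -1/2 -1 0; 0 0 1]
T3·…·T1 = [1 0 3; -1/2 -1 0; 0 0 1]
T4·…·T1 = [1 0 1; -1/2 -1 -5; 0 0 1]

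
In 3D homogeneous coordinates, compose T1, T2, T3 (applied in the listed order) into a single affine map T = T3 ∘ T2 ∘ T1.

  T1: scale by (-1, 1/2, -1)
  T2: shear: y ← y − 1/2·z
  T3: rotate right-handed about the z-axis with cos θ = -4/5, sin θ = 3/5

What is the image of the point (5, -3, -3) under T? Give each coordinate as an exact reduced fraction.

T(p) = (29/5, -3/5, 3)

T1 scale by (-1, 1/2, -1): (5, -3, -3) → (-5, -3/2, 3)
T2 shear: y ← y − 1/2·z: (-5, -3/2, 3) → (-5, -3, 3)
T3 rotate right-handed about the z-axis with cos θ = -4/5, sin θ = 3/5: (-5, -3, 3) → (29/5, -3/5, 3)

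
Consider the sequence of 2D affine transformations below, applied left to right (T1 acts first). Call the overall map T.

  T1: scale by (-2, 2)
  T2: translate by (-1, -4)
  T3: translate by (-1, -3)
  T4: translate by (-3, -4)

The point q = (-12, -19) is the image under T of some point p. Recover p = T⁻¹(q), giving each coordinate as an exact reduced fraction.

T1 = [-2 0 0; 0 2 0; 0 0 1]
T2·T1 = [-2 0 -1; 0 2 -4; 0 0 1]
T3·…·T1 = [-2 0 -2; 0 2 -7; 0 0 1]
T4·…·T1 = [-2 0 -5; 0 2 -11; 0 0 1]
det M = -4; M⁻¹ = [-1/2 0 -5/2; 0 1/2 11/2; 0 0 1]
M⁻¹ · (-12, -19)ᵀ = (7/2, -4)ᵀ

p = (7/2, -4)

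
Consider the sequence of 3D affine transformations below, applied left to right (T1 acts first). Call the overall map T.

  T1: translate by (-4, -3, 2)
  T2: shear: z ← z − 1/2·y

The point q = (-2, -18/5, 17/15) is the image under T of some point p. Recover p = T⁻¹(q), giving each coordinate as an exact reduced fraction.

p = (2, -3/5, -8/3)

T1 = [1 0 0 -4; 0 1 0 -3; 0 0 1 2; 0 0 0 1]
T2·T1 = [1 0 0 -4; 0 1 0 -3; 0 -1/2 1 7/2; 0 0 0 1]
det M = 1; M⁻¹ = [1 0 0 4; 0 1 0 3; 0 1/2 1 -2; 0 0 0 1]
M⁻¹ · (-2, -18/5, 17/15)ᵀ = (2, -3/5, -8/3)ᵀ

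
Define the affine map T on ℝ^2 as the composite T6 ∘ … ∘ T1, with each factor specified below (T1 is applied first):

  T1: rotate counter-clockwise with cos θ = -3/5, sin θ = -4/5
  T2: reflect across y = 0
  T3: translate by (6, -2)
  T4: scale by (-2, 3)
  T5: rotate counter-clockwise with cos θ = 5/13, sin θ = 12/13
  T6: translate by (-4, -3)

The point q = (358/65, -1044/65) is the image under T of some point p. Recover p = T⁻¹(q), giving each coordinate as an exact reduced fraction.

T1 = [-3/5 4/5 0; -4/5 -3/5 0; 0 0 1]
T2·T1 = [-3/5 4/5 0; 4/5 3/5 0; 0 0 1]
T3·…·T1 = [-3/5 4/5 6; 4/5 3/5 -2; 0 0 1]
T4·…·T1 = [6/5 -8/5 -12; 12/5 9/5 -6; 0 0 1]
T5·…·T1 = [-114/65 -148/65 12/13; 132/65 -51/65 -174/13; 0 0 1]
T6·…·T1 = [-114/65 -148/65 -40/13; 132/65 -51/65 -213/13; 0 0 1]
det M = 6; M⁻¹ = [-17/130 74/195 378/65; -22/65 -19/65 -379/65; 0 0 1]
M⁻¹ · (358/65, -1044/65)ᵀ = (-1, -3)ᵀ

p = (-1, -3)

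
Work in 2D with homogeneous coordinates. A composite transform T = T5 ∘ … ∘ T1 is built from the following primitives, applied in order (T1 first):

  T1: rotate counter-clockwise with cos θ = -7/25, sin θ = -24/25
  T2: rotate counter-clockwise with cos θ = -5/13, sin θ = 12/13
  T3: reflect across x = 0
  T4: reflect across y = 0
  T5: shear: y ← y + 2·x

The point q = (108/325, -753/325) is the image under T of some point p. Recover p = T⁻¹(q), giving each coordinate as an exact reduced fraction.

T1 = [-7/25 24/25 0; -24/25 -7/25 0; 0 0 1]
T2·T1 = [323/325 -36/325 0; 36/325 323/325 0; 0 0 1]
T3·…·T1 = [-323/325 36/325 0; 36/325 323/325 0; 0 0 1]
T4·…·T1 = [-323/325 36/325 0; -36/325 -323/325 0; 0 0 1]
T5·…·T1 = [-323/325 36/325 0; -682/325 -251/325 0; 0 0 1]
det M = 1; M⁻¹ = [-251/325 -36/325 0; 682/325 -323/325 0; 0 0 1]
M⁻¹ · (108/325, -753/325)ᵀ = (0, 3)ᵀ

p = (0, 3)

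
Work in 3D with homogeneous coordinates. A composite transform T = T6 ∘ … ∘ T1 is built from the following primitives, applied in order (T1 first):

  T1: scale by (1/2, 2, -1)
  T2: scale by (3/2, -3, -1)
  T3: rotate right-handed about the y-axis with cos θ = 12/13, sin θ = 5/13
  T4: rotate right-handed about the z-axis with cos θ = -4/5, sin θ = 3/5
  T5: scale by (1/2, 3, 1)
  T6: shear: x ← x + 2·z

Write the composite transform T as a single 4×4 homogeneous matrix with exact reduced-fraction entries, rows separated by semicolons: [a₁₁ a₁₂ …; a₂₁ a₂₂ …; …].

T1 = [1/2 0 0 0; 0 2 0 0; 0 0 -1 0; 0 0 0 1]
T2·T1 = [3/4 0 0 0; 0 -6 0 0; 0 0 1 0; 0 0 0 1]
T3·…·T1 = [9/13 0 5/13 0; 0 -6 0 0; -15/52 0 12/13 0; 0 0 0 1]
T4·…·T1 = [-36/65 18/5 -4/13 0; 27/65 24/5 3/13 0; -15/52 0 12/13 0; 0 0 0 1]
T5·…·T1 = [-18/65 9/5 -2/13 0; 81/65 72/5 9/13 0; -15/52 0 12/13 0; 0 0 0 1]
T6·…·T1 = [-111/130 9/5 22/13 0; 81/65 72/5 9/13 0; -15/52 0 12/13 0; 0 0 0 1]

T = [-111/130 9/5 22/13 0; 81/65 72/5 9/13 0; -15/52 0 12/13 0; 0 0 0 1]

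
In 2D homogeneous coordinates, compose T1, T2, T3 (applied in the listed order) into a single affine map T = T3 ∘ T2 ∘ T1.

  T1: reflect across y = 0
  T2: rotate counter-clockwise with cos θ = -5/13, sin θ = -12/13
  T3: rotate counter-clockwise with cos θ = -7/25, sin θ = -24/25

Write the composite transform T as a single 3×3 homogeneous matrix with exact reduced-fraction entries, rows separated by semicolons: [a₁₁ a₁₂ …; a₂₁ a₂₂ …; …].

T1 = [1 0 0; 0 -1 0; 0 0 1]
T2·T1 = [-5/13 -12/13 0; -12/13 5/13 0; 0 0 1]
T3·…·T1 = [-253/325 204/325 0; 204/325 253/325 0; 0 0 1]

T = [-253/325 204/325 0; 204/325 253/325 0; 0 0 1]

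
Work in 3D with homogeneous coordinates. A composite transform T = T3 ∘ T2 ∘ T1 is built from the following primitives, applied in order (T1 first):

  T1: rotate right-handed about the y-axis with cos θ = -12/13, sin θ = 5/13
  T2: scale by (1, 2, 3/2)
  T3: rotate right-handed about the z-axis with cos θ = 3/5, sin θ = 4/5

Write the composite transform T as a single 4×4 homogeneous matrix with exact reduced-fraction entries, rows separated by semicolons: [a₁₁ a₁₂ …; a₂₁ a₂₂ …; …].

T = [-36/65 -8/5 3/13 0; -48/65 6/5 4/13 0; -15/26 0 -18/13 0; 0 0 0 1]

T1 = [-12/13 0 5/13 0; 0 1 0 0; -5/13 0 -12/13 0; 0 0 0 1]
T2·T1 = [-12/13 0 5/13 0; 0 2 0 0; -15/26 0 -18/13 0; 0 0 0 1]
T3·…·T1 = [-36/65 -8/5 3/13 0; -48/65 6/5 4/13 0; -15/26 0 -18/13 0; 0 0 0 1]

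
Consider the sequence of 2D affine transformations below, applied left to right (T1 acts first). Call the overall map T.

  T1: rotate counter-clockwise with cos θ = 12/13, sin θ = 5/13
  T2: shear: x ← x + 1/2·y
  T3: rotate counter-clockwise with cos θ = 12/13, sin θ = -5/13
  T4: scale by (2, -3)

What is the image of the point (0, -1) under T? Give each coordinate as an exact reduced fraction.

T1 rotate counter-clockwise with cos θ = 12/13, sin θ = 5/13: (0, -1) → (5/13, -12/13)
T2 shear: x ← x + 1/2·y: (5/13, -12/13) → (-1/13, -12/13)
T3 rotate counter-clockwise with cos θ = 12/13, sin θ = -5/13: (-1/13, -12/13) → (-72/169, -139/169)
T4 scale by (2, -3): (-72/169, -139/169) → (-144/169, 417/169)

T(p) = (-144/169, 417/169)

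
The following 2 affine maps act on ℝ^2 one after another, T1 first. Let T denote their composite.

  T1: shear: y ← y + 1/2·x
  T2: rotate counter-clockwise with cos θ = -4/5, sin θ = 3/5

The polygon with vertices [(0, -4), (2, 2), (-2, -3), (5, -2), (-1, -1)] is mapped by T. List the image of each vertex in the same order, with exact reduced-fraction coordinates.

image vertices: (12/5, 16/5), (-17/5, -6/5), (4, 2), (-43/10, 13/5), (17/10, 3/5)

T1 shear: y ← y + 1/2·x: (0, -4) → (0, -4); (2, 2) → (2, 3); (-2, -3) → (-2, -4); (5, -2) → (5, 1/2); (-1, -1) → (-1, -3/2)
T2 rotate counter-clockwise with cos θ = -4/5, sin θ = 3/5: (0, -4) → (12/5, 16/5); (2, 3) → (-17/5, -6/5); (-2, -4) → (4, 2); (5, 1/2) → (-43/10, 13/5); (-1, -3/2) → (17/10, 3/5)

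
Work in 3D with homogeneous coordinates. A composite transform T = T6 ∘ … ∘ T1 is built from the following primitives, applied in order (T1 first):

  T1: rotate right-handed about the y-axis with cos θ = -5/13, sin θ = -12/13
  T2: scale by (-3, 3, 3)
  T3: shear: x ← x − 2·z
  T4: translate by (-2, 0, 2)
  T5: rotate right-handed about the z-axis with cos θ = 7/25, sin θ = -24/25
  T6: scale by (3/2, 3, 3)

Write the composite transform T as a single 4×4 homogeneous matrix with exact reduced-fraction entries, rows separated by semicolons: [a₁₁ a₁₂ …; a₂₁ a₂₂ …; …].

T1 = [-5/13 0 -12/13 0; 0 1 0 0; 12/13 0 -5/13 0; 0 0 0 1]
T2·T1 = [15/13 0 36/13 0; 0 3 0 0; 36/13 0 -15/13 0; 0 0 0 1]
T3·…·T1 = [-57/13 0 66/13 0; 0 3 0 0; 36/13 0 -15/13 0; 0 0 0 1]
T4·…·T1 = [-57/13 0 66/13 -2; 0 3 0 0; 36/13 0 -15/13 2; 0 0 0 1]
T5·…·T1 = [-399/325 72/25 462/325 -14/25; 1368/325 21/25 -1584/325 48/25; 36/13 0 -15/13 2; 0 0 0 1]
T6·…·T1 = [-1197/650 108/25 693/325 -21/25; 4104/325 63/25 -4752/325 144/25; 108/13 0 -45/13 6; 0 0 0 1]

T = [-1197/650 108/25 693/325 -21/25; 4104/325 63/25 -4752/325 144/25; 108/13 0 -45/13 6; 0 0 0 1]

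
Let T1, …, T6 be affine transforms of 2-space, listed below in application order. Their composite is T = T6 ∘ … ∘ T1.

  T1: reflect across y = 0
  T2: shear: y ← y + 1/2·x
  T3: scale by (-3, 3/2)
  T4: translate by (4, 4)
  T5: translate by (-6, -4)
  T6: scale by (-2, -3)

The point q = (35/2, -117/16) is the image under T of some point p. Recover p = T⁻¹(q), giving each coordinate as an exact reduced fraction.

p = (9/4, -1/2)

T1 = [1 0 0; 0 -1 0; 0 0 1]
T2·T1 = [1 0 0; 1/2 -1 0; 0 0 1]
T3·…·T1 = [-3 0 0; 3/4 -3/2 0; 0 0 1]
T4·…·T1 = [-3 0 4; 3/4 -3/2 4; 0 0 1]
T5·…·T1 = [-3 0 -2; 3/4 -3/2 0; 0 0 1]
T6·…·T1 = [6 0 4; -9/4 9/2 0; 0 0 1]
det M = 27; M⁻¹ = [1/6 0 -2/3; 1/12 2/9 -1/3; 0 0 1]
M⁻¹ · (35/2, -117/16)ᵀ = (9/4, -1/2)ᵀ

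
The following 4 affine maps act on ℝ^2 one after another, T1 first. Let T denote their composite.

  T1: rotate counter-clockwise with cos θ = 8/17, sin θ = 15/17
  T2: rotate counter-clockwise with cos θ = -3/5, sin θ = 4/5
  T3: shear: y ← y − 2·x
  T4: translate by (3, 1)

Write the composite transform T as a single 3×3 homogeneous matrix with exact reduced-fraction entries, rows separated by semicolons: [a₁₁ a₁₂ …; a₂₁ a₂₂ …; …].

T = [-84/85 13/85 3; 31/17 -22/17 1; 0 0 1]

T1 = [8/17 -15/17 0; 15/17 8/17 0; 0 0 1]
T2·T1 = [-84/85 13/85 0; -13/85 -84/85 0; 0 0 1]
T3·…·T1 = [-84/85 13/85 0; 31/17 -22/17 0; 0 0 1]
T4·…·T1 = [-84/85 13/85 3; 31/17 -22/17 1; 0 0 1]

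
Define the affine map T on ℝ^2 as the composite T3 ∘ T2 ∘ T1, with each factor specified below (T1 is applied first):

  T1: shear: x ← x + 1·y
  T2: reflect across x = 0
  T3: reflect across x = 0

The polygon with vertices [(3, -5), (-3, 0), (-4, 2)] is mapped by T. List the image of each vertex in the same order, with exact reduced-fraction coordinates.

T1 shear: x ← x + 1·y: (3, -5) → (-2, -5); (-3, 0) → (-3, 0); (-4, 2) → (-2, 2)
T2 reflect across x = 0: (-2, -5) → (2, -5); (-3, 0) → (3, 0); (-2, 2) → (2, 2)
T3 reflect across x = 0: (2, -5) → (-2, -5); (3, 0) → (-3, 0); (2, 2) → (-2, 2)

image vertices: (-2, -5), (-3, 0), (-2, 2)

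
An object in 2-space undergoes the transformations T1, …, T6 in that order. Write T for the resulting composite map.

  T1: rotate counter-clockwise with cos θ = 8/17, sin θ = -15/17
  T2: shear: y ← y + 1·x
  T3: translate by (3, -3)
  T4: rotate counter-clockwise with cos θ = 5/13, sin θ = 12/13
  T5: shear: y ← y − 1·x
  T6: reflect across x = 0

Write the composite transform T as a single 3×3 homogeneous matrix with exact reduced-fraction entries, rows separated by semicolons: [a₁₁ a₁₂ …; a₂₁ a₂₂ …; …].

T = [-124/221 201/221 -51/13; -63/221 496/221 -30/13; 0 0 1]

T1 = [8/17 15/17 0; -15/17 8/17 0; 0 0 1]
T2·T1 = [8/17 15/17 0; -7/17 23/17 0; 0 0 1]
T3·…·T1 = [8/17 15/17 3; -7/17 23/17 -3; 0 0 1]
T4·…·T1 = [124/221 -201/221 51/13; 61/221 295/221 21/13; 0 0 1]
T5·…·T1 = [124/221 -201/221 51/13; -63/221 496/221 -30/13; 0 0 1]
T6·…·T1 = [-124/221 201/221 -51/13; -63/221 496/221 -30/13; 0 0 1]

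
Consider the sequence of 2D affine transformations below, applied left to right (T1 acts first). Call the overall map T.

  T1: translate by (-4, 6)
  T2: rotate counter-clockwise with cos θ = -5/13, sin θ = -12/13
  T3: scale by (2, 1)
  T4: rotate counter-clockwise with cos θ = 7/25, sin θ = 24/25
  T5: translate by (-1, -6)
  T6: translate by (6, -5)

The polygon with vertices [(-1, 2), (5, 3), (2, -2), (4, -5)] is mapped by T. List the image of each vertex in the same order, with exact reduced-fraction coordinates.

image vertices: (2839/325, 2373/325), (887/65, 194/65), (2341/325, -763/325), (1913/325, -3034/325)

T1 translate by (-4, 6): (-1, 2) → (-5, 8); (5, 3) → (1, 9); (2, -2) → (-2, 4); (4, -5) → (0, 1)
T2 rotate counter-clockwise with cos θ = -5/13, sin θ = -12/13: (-5, 8) → (121/13, 20/13); (1, 9) → (103/13, -57/13); (-2, 4) → (58/13, 4/13); (0, 1) → (12/13, -5/13)
T3 scale by (2, 1): (121/13, 20/13) → (242/13, 20/13); (103/13, -57/13) → (206/13, -57/13); (58/13, 4/13) → (116/13, 4/13); (12/13, -5/13) → (24/13, -5/13)
T4 rotate counter-clockwise with cos θ = 7/25, sin θ = 24/25: (242/13, 20/13) → (1214/325, 5948/325); (206/13, -57/13) → (562/65, 909/65); (116/13, 4/13) → (716/325, 2812/325); (24/13, -5/13) → (288/325, 541/325)
T5 translate by (-1, -6): (1214/325, 5948/325) → (889/325, 3998/325); (562/65, 909/65) → (497/65, 519/65); (716/325, 2812/325) → (391/325, 862/325); (288/325, 541/325) → (-37/325, -1409/325)
T6 translate by (6, -5): (889/325, 3998/325) → (2839/325, 2373/325); (497/65, 519/65) → (887/65, 194/65); (391/325, 862/325) → (2341/325, -763/325); (-37/325, -1409/325) → (1913/325, -3034/325)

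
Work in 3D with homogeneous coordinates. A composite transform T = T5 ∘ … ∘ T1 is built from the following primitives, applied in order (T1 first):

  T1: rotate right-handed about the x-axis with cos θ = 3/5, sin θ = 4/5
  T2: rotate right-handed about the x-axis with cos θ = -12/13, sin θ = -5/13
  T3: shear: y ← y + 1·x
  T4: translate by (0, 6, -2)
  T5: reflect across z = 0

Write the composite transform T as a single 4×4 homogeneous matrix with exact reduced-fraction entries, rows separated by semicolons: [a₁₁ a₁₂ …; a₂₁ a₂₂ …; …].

T = [1 0 0 0; 1 -16/65 63/65 6; 0 63/65 16/65 2; 0 0 0 1]

T1 = [1 0 0 0; 0 3/5 -4/5 0; 0 4/5 3/5 0; 0 0 0 1]
T2·T1 = [1 0 0 0; 0 -16/65 63/65 0; 0 -63/65 -16/65 0; 0 0 0 1]
T3·…·T1 = [1 0 0 0; 1 -16/65 63/65 0; 0 -63/65 -16/65 0; 0 0 0 1]
T4·…·T1 = [1 0 0 0; 1 -16/65 63/65 6; 0 -63/65 -16/65 -2; 0 0 0 1]
T5·…·T1 = [1 0 0 0; 1 -16/65 63/65 6; 0 63/65 16/65 2; 0 0 0 1]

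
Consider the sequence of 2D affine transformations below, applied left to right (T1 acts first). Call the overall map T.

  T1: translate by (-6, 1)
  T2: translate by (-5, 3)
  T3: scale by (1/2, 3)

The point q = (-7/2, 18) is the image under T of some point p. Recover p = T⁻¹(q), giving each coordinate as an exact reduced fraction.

T1 = [1 0 -6; 0 1 1; 0 0 1]
T2·T1 = [1 0 -11; 0 1 4; 0 0 1]
T3·…·T1 = [1/2 0 -11/2; 0 3 12; 0 0 1]
det M = 3/2; M⁻¹ = [2 0 11; 0 1/3 -4; 0 0 1]
M⁻¹ · (-7/2, 18)ᵀ = (4, 2)ᵀ

p = (4, 2)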